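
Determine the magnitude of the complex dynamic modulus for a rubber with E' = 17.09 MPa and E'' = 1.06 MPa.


|E*| = sqrt(E'^2 + E''^2)
= sqrt(17.09^2 + 1.06^2)
= sqrt(292.0681 + 1.1236)
= 17.123 MPa

17.123 MPa


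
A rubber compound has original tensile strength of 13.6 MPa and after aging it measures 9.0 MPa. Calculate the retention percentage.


Retention = aged / original * 100
= 9.0 / 13.6 * 100
= 66.2%

66.2%


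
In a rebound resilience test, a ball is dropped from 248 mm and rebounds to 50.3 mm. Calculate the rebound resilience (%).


Resilience = h_rebound / h_drop * 100
= 50.3 / 248 * 100
= 20.3%

20.3%


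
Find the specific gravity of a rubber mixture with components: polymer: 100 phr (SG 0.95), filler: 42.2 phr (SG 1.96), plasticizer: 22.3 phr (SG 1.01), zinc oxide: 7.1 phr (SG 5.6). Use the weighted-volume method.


Sum of weights = 171.6
Volume contributions:
  polymer: 100/0.95 = 105.2632
  filler: 42.2/1.96 = 21.5306
  plasticizer: 22.3/1.01 = 22.0792
  zinc oxide: 7.1/5.6 = 1.2679
Sum of volumes = 150.1408
SG = 171.6 / 150.1408 = 1.143

SG = 1.143


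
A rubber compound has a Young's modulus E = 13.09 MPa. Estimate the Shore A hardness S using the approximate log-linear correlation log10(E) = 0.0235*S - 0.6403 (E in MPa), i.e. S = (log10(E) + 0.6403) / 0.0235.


log10(E) = 0.0235*S - 0.6403  =>  S = (log10(E) + 0.6403) / 0.0235
log10(13.09) = 1.116940
S = (1.116940 + 0.6403) / 0.0235 = 1.757240 / 0.0235
S = 74.8

Shore A = 74.8


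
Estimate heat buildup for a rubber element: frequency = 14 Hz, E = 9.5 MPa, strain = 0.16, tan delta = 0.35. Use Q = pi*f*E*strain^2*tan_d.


Q = pi * f * E * strain^2 * tan_d
= pi * 14 * 9.5 * 0.16^2 * 0.35
= pi * 14 * 9.5 * 0.0256 * 0.35
= 3.7438

Q = 3.7438


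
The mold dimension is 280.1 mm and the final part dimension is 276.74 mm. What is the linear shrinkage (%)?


Shrinkage = (mold - part) / mold * 100
= (280.1 - 276.74) / 280.1 * 100
= 3.36 / 280.1 * 100
= 1.2%

1.2%


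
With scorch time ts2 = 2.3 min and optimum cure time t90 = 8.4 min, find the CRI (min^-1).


CRI = 100 / (t90 - ts2)
= 100 / (8.4 - 2.3)
= 100 / 6.1
= 16.39 min^-1

16.39 min^-1


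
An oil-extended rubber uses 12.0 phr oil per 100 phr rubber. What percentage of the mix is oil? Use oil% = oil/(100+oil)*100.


Oil % = oil / (100 + oil) * 100
= 12.0 / (100 + 12.0) * 100
= 12.0 / 112.0 * 100
= 10.71%

10.71%


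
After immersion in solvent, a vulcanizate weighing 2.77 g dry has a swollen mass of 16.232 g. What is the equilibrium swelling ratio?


Q = W_swollen / W_dry
Q = 16.232 / 2.77
Q = 5.86

Q = 5.86


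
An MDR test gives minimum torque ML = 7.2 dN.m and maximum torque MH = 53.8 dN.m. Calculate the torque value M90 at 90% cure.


M90 = ML + 0.9 * (MH - ML)
M90 = 7.2 + 0.9 * (53.8 - 7.2)
M90 = 7.2 + 0.9 * 46.6
M90 = 49.14 dN.m

49.14 dN.m


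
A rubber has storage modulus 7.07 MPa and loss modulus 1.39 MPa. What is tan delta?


tan delta = E'' / E'
= 1.39 / 7.07
= 0.1966

tan delta = 0.1966


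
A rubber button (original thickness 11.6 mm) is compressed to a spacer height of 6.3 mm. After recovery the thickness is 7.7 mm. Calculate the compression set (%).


CS = (t0 - recovered) / (t0 - ts) * 100
= (11.6 - 7.7) / (11.6 - 6.3) * 100
= 3.9 / 5.3 * 100
= 73.6%

73.6%


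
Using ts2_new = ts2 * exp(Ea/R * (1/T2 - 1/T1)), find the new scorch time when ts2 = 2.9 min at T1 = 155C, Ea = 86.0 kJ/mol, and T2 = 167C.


Convert temperatures: T1 = 155 + 273.15 = 428.15 K, T2 = 167 + 273.15 = 440.15 K
ts2_new = 2.9 * exp(86000 / 8.314 * (1/440.15 - 1/428.15))
1/T2 - 1/T1 = -6.3677e-05
ts2_new = 1.5 min

1.5 min


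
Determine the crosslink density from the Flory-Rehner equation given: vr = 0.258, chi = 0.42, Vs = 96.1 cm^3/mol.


ln(1 - vr) = ln(1 - 0.258) = -0.2984
Numerator = -((-0.2984) + 0.258 + 0.42 * 0.258^2) = 0.0124
Denominator = 96.1 * (0.258^(1/3) - 0.258/2) = 48.7813
nu = 0.0124 / 48.7813 = 2.5520e-04 mol/cm^3

2.5520e-04 mol/cm^3


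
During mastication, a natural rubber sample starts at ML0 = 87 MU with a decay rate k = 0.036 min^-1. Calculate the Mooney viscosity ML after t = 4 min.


ML = ML0 * exp(-k * t)
ML = 87 * exp(-0.036 * 4)
ML = 87 * 0.8659
ML = 75.33 MU

75.33 MU


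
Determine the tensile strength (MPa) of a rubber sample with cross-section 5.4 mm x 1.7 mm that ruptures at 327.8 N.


Area = width * thickness = 5.4 * 1.7 = 9.18 mm^2
TS = force / area = 327.8 / 9.18 = 35.71 MPa

35.71 MPa


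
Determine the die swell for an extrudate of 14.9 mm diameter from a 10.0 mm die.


Die swell ratio = D_extrudate / D_die
= 14.9 / 10.0
= 1.49

Die swell = 1.49


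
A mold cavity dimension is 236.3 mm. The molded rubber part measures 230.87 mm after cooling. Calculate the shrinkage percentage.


Shrinkage = (mold - part) / mold * 100
= (236.3 - 230.87) / 236.3 * 100
= 5.43 / 236.3 * 100
= 2.3%

2.3%


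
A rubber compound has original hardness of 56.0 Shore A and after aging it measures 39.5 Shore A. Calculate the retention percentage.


Retention = aged / original * 100
= 39.5 / 56.0 * 100
= 70.5%

70.5%


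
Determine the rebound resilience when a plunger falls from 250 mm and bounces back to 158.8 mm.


Resilience = h_rebound / h_drop * 100
= 158.8 / 250 * 100
= 63.5%

63.5%


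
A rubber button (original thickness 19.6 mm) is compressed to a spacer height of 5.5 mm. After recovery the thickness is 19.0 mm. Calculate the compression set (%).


CS = (t0 - recovered) / (t0 - ts) * 100
= (19.6 - 19.0) / (19.6 - 5.5) * 100
= 0.6 / 14.1 * 100
= 4.3%

4.3%


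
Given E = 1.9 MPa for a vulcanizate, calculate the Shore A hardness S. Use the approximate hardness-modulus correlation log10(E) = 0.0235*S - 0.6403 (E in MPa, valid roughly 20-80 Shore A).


log10(E) = 0.0235*S - 0.6403  =>  S = (log10(E) + 0.6403) / 0.0235
log10(1.9) = 0.278754
S = (0.278754 + 0.6403) / 0.0235 = 0.919054 / 0.0235
S = 39.1

Shore A = 39.1


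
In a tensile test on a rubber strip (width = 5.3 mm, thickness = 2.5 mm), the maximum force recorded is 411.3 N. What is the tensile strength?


Area = width * thickness = 5.3 * 2.5 = 13.25 mm^2
TS = force / area = 411.3 / 13.25 = 31.04 MPa

31.04 MPa


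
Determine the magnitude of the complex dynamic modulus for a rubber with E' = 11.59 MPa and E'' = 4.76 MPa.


|E*| = sqrt(E'^2 + E''^2)
= sqrt(11.59^2 + 4.76^2)
= sqrt(134.3281 + 22.6576)
= 12.529 MPa

12.529 MPa


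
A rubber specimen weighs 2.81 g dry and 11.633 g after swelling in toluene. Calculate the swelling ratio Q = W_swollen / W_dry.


Q = W_swollen / W_dry
Q = 11.633 / 2.81
Q = 4.14

Q = 4.14


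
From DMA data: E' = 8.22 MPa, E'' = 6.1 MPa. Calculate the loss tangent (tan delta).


tan delta = E'' / E'
= 6.1 / 8.22
= 0.7421

tan delta = 0.7421


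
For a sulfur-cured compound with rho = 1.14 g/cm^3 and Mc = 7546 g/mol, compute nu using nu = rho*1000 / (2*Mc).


nu = rho * 1000 / (2 * Mc)
nu = 1.14 * 1000 / (2 * 7546)
nu = 1140.0 / 15092
nu = 0.0755 mol/L

0.0755 mol/L


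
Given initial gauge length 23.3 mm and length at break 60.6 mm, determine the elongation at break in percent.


Elongation = (Lf - L0) / L0 * 100
= (60.6 - 23.3) / 23.3 * 100
= 37.3 / 23.3 * 100
= 160.1%

160.1%


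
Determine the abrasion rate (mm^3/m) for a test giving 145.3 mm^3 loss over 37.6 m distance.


Rate = volume_loss / distance
= 145.3 / 37.6
= 3.864 mm^3/m

3.864 mm^3/m


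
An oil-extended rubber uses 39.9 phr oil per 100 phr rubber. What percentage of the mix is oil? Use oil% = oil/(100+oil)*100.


Oil % = oil / (100 + oil) * 100
= 39.9 / (100 + 39.9) * 100
= 39.9 / 139.9 * 100
= 28.52%

28.52%


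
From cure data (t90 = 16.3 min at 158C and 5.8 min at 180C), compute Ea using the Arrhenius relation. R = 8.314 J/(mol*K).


T1 = 431.15 K, T2 = 453.15 K
1/T1 - 1/T2 = 1.1260e-04
ln(t1/t2) = ln(16.3/5.8) = 1.0333
Ea = 8.314 * 1.0333 / 1.1260e-04 = 76293.4344 J/mol
Ea = 76.29 kJ/mol

76.29 kJ/mol


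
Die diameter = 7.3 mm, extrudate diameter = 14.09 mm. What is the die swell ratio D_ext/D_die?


Die swell ratio = D_extrudate / D_die
= 14.09 / 7.3
= 1.93

Die swell = 1.93


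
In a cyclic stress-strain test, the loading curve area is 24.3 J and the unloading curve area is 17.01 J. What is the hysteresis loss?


Hysteresis loss = loading - unloading
= 24.3 - 17.01
= 7.29 J

7.29 J


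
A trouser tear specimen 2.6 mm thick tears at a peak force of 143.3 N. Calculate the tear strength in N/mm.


Tear strength = force / thickness
= 143.3 / 2.6
= 55.12 N/mm

55.12 N/mm


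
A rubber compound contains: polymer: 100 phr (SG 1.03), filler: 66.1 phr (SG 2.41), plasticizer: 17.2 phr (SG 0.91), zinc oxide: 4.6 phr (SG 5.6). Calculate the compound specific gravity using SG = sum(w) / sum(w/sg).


Sum of weights = 187.9
Volume contributions:
  polymer: 100/1.03 = 97.0874
  filler: 66.1/2.41 = 27.4274
  plasticizer: 17.2/0.91 = 18.9011
  zinc oxide: 4.6/5.6 = 0.8214
Sum of volumes = 144.2373
SG = 187.9 / 144.2373 = 1.303

SG = 1.303


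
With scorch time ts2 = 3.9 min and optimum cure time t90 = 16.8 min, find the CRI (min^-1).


CRI = 100 / (t90 - ts2)
= 100 / (16.8 - 3.9)
= 100 / 12.9
= 7.75 min^-1

7.75 min^-1


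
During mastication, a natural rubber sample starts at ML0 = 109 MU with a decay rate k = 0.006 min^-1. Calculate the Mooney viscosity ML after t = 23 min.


ML = ML0 * exp(-k * t)
ML = 109 * exp(-0.006 * 23)
ML = 109 * 0.8711
ML = 94.95 MU

94.95 MU


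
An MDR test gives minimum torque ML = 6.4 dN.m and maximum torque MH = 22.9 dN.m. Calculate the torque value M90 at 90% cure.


M90 = ML + 0.9 * (MH - ML)
M90 = 6.4 + 0.9 * (22.9 - 6.4)
M90 = 6.4 + 0.9 * 16.5
M90 = 21.25 dN.m

21.25 dN.m


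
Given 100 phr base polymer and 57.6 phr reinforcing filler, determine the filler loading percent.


Filler % = filler / (rubber + filler) * 100
= 57.6 / (100 + 57.6) * 100
= 57.6 / 157.6 * 100
= 36.55%

36.55%


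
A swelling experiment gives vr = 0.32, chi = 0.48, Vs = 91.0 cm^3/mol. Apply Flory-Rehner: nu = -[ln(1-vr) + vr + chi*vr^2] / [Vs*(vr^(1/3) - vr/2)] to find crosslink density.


ln(1 - vr) = ln(1 - 0.32) = -0.3857
Numerator = -((-0.3857) + 0.32 + 0.48 * 0.32^2) = 0.0165
Denominator = 91.0 * (0.32^(1/3) - 0.32/2) = 47.6831
nu = 0.0165 / 47.6831 = 3.4625e-04 mol/cm^3

3.4625e-04 mol/cm^3


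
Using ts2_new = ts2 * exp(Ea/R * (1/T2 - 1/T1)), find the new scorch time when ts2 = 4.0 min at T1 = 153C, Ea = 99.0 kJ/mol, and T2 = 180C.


Convert temperatures: T1 = 153 + 273.15 = 426.15 K, T2 = 180 + 273.15 = 453.15 K
ts2_new = 4.0 * exp(99000 / 8.314 * (1/453.15 - 1/426.15))
1/T2 - 1/T1 = -1.3982e-04
ts2_new = 0.76 min

0.76 min


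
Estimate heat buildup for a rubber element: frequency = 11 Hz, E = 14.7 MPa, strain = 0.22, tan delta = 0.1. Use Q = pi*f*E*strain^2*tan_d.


Q = pi * f * E * strain^2 * tan_d
= pi * 11 * 14.7 * 0.22^2 * 0.1
= pi * 11 * 14.7 * 0.0484 * 0.1
= 2.4587

Q = 2.4587


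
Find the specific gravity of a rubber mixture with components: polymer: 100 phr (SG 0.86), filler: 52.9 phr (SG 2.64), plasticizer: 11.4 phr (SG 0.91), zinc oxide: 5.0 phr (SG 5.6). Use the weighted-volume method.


Sum of weights = 169.3
Volume contributions:
  polymer: 100/0.86 = 116.2791
  filler: 52.9/2.64 = 20.0379
  plasticizer: 11.4/0.91 = 12.5275
  zinc oxide: 5.0/5.6 = 0.8929
Sum of volumes = 149.7373
SG = 169.3 / 149.7373 = 1.131

SG = 1.131


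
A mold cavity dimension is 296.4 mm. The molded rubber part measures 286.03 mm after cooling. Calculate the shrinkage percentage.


Shrinkage = (mold - part) / mold * 100
= (296.4 - 286.03) / 296.4 * 100
= 10.37 / 296.4 * 100
= 3.5%

3.5%


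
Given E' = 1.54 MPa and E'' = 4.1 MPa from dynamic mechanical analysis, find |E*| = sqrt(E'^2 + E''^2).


|E*| = sqrt(E'^2 + E''^2)
= sqrt(1.54^2 + 4.1^2)
= sqrt(2.3716 + 16.8100)
= 4.38 MPa

4.38 MPa


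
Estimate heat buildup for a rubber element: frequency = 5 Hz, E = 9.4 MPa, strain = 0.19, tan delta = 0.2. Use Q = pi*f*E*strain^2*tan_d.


Q = pi * f * E * strain^2 * tan_d
= pi * 5 * 9.4 * 0.19^2 * 0.2
= pi * 5 * 9.4 * 0.0361 * 0.2
= 1.0661

Q = 1.0661


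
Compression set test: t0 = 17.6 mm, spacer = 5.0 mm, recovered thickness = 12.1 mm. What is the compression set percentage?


CS = (t0 - recovered) / (t0 - ts) * 100
= (17.6 - 12.1) / (17.6 - 5.0) * 100
= 5.5 / 12.6 * 100
= 43.7%

43.7%


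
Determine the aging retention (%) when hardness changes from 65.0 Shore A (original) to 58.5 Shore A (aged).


Retention = aged / original * 100
= 58.5 / 65.0 * 100
= 90.0%

90.0%


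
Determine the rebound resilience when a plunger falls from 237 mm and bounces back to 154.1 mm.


Resilience = h_rebound / h_drop * 100
= 154.1 / 237 * 100
= 65.0%

65.0%


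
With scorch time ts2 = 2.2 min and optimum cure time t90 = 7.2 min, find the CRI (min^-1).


CRI = 100 / (t90 - ts2)
= 100 / (7.2 - 2.2)
= 100 / 5.0
= 20.0 min^-1

20.0 min^-1


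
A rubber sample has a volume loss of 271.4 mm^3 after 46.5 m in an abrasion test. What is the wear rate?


Rate = volume_loss / distance
= 271.4 / 46.5
= 5.837 mm^3/m

5.837 mm^3/m


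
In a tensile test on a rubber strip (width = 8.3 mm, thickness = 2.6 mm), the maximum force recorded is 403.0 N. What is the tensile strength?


Area = width * thickness = 8.3 * 2.6 = 21.58 mm^2
TS = force / area = 403.0 / 21.58 = 18.67 MPa

18.67 MPa


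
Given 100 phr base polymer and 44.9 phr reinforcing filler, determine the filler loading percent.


Filler % = filler / (rubber + filler) * 100
= 44.9 / (100 + 44.9) * 100
= 44.9 / 144.9 * 100
= 30.99%

30.99%


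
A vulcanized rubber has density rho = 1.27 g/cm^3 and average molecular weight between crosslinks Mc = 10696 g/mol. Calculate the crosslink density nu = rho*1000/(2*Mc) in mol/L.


nu = rho * 1000 / (2 * Mc)
nu = 1.27 * 1000 / (2 * 10696)
nu = 1270.0 / 21392
nu = 0.0594 mol/L

0.0594 mol/L


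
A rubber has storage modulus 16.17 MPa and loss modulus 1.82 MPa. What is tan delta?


tan delta = E'' / E'
= 1.82 / 16.17
= 0.1126

tan delta = 0.1126


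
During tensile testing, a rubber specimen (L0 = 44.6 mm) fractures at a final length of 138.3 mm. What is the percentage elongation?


Elongation = (Lf - L0) / L0 * 100
= (138.3 - 44.6) / 44.6 * 100
= 93.7 / 44.6 * 100
= 210.1%

210.1%


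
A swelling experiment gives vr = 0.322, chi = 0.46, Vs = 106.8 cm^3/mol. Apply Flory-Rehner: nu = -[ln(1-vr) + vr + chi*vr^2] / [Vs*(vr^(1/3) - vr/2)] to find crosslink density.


ln(1 - vr) = ln(1 - 0.322) = -0.3886
Numerator = -((-0.3886) + 0.322 + 0.46 * 0.322^2) = 0.0189
Denominator = 106.8 * (0.322^(1/3) - 0.322/2) = 56.0072
nu = 0.0189 / 56.0072 = 3.3769e-04 mol/cm^3

3.3769e-04 mol/cm^3


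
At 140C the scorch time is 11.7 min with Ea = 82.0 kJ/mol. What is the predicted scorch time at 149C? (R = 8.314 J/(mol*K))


Convert temperatures: T1 = 140 + 273.15 = 413.15 K, T2 = 149 + 273.15 = 422.15 K
ts2_new = 11.7 * exp(82000 / 8.314 * (1/422.15 - 1/413.15))
1/T2 - 1/T1 = -5.1602e-05
ts2_new = 7.03 min

7.03 min


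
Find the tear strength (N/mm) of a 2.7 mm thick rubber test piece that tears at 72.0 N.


Tear strength = force / thickness
= 72.0 / 2.7
= 26.67 N/mm

26.67 N/mm


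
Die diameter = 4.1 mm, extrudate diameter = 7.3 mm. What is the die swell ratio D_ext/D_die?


Die swell ratio = D_extrudate / D_die
= 7.3 / 4.1
= 1.78

Die swell = 1.78


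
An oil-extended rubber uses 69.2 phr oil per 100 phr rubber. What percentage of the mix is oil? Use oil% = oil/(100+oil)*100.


Oil % = oil / (100 + oil) * 100
= 69.2 / (100 + 69.2) * 100
= 69.2 / 169.2 * 100
= 40.9%

40.9%


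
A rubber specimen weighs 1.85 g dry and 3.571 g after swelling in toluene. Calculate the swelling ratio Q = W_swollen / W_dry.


Q = W_swollen / W_dry
Q = 3.571 / 1.85
Q = 1.93

Q = 1.93


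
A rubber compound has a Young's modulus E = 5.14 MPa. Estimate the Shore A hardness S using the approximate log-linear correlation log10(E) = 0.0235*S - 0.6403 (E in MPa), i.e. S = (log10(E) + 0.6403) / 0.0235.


log10(E) = 0.0235*S - 0.6403  =>  S = (log10(E) + 0.6403) / 0.0235
log10(5.14) = 0.710963
S = (0.710963 + 0.6403) / 0.0235 = 1.351263 / 0.0235
S = 57.5

Shore A = 57.5


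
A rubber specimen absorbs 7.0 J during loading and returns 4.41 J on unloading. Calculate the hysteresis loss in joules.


Hysteresis loss = loading - unloading
= 7.0 - 4.41
= 2.59 J

2.59 J


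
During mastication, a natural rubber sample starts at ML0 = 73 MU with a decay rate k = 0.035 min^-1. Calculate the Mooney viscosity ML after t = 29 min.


ML = ML0 * exp(-k * t)
ML = 73 * exp(-0.035 * 29)
ML = 73 * 0.3624
ML = 26.46 MU

26.46 MU


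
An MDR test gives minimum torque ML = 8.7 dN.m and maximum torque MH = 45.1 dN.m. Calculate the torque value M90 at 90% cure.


M90 = ML + 0.9 * (MH - ML)
M90 = 8.7 + 0.9 * (45.1 - 8.7)
M90 = 8.7 + 0.9 * 36.4
M90 = 41.46 dN.m

41.46 dN.m


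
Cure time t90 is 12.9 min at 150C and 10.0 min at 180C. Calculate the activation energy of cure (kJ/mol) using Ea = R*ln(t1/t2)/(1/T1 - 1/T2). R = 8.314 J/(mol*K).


T1 = 423.15 K, T2 = 453.15 K
1/T1 - 1/T2 = 1.5645e-04
ln(t1/t2) = ln(12.9/10.0) = 0.2546
Ea = 8.314 * 0.2546 / 1.5645e-04 = 13531.7979 J/mol
Ea = 13.53 kJ/mol

13.53 kJ/mol


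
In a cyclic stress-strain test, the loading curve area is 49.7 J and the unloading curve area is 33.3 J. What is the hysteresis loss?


Hysteresis loss = loading - unloading
= 49.7 - 33.3
= 16.4 J

16.4 J


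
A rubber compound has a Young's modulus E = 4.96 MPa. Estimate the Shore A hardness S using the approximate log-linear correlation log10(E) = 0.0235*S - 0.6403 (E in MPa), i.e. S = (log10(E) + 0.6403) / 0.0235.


log10(E) = 0.0235*S - 0.6403  =>  S = (log10(E) + 0.6403) / 0.0235
log10(4.96) = 0.695482
S = (0.695482 + 0.6403) / 0.0235 = 1.335782 / 0.0235
S = 56.8

Shore A = 56.8


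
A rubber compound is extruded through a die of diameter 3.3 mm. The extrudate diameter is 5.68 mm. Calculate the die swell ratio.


Die swell ratio = D_extrudate / D_die
= 5.68 / 3.3
= 1.721

Die swell = 1.721


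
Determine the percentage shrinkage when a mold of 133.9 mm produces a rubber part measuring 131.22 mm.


Shrinkage = (mold - part) / mold * 100
= (133.9 - 131.22) / 133.9 * 100
= 2.68 / 133.9 * 100
= 2.0%

2.0%


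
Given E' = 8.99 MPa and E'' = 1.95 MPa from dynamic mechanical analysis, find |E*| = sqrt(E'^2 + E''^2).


|E*| = sqrt(E'^2 + E''^2)
= sqrt(8.99^2 + 1.95^2)
= sqrt(80.8201 + 3.8025)
= 9.199 MPa

9.199 MPa


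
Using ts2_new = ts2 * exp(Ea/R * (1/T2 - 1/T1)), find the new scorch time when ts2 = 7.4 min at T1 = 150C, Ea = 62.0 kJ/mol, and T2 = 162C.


Convert temperatures: T1 = 150 + 273.15 = 423.15 K, T2 = 162 + 273.15 = 435.15 K
ts2_new = 7.4 * exp(62000 / 8.314 * (1/435.15 - 1/423.15))
1/T2 - 1/T1 = -6.5170e-05
ts2_new = 4.55 min

4.55 min


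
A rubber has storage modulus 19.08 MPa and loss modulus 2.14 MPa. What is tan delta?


tan delta = E'' / E'
= 2.14 / 19.08
= 0.1122

tan delta = 0.1122


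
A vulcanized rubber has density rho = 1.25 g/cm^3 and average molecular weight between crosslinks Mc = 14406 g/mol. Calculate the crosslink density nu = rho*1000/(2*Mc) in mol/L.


nu = rho * 1000 / (2 * Mc)
nu = 1.25 * 1000 / (2 * 14406)
nu = 1250.0 / 28812
nu = 0.0434 mol/L

0.0434 mol/L


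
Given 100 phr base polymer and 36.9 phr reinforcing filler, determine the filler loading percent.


Filler % = filler / (rubber + filler) * 100
= 36.9 / (100 + 36.9) * 100
= 36.9 / 136.9 * 100
= 26.95%

26.95%


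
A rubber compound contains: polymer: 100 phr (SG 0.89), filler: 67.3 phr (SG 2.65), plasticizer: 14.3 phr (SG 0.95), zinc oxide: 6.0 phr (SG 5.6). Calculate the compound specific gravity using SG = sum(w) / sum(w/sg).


Sum of weights = 187.6
Volume contributions:
  polymer: 100/0.89 = 112.3596
  filler: 67.3/2.65 = 25.3962
  plasticizer: 14.3/0.95 = 15.0526
  zinc oxide: 6.0/5.6 = 1.0714
Sum of volumes = 153.8798
SG = 187.6 / 153.8798 = 1.219

SG = 1.219


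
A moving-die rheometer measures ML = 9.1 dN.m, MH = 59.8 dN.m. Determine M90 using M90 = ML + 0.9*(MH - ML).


M90 = ML + 0.9 * (MH - ML)
M90 = 9.1 + 0.9 * (59.8 - 9.1)
M90 = 9.1 + 0.9 * 50.7
M90 = 54.73 dN.m

54.73 dN.m


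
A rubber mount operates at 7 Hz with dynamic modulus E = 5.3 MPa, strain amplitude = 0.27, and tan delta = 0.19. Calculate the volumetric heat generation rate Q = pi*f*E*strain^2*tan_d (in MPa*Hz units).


Q = pi * f * E * strain^2 * tan_d
= pi * 7 * 5.3 * 0.27^2 * 0.19
= pi * 7 * 5.3 * 0.0729 * 0.19
= 1.6144

Q = 1.6144


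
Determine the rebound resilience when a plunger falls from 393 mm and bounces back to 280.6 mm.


Resilience = h_rebound / h_drop * 100
= 280.6 / 393 * 100
= 71.4%

71.4%


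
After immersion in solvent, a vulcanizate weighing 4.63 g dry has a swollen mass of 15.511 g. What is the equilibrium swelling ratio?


Q = W_swollen / W_dry
Q = 15.511 / 4.63
Q = 3.35

Q = 3.35


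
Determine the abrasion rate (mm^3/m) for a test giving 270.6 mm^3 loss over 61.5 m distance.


Rate = volume_loss / distance
= 270.6 / 61.5
= 4.4 mm^3/m

4.4 mm^3/m


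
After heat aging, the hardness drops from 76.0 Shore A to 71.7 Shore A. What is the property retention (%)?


Retention = aged / original * 100
= 71.7 / 76.0 * 100
= 94.3%

94.3%


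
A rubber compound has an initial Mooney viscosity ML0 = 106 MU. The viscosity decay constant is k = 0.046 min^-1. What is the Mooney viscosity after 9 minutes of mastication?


ML = ML0 * exp(-k * t)
ML = 106 * exp(-0.046 * 9)
ML = 106 * 0.6610
ML = 70.07 MU

70.07 MU


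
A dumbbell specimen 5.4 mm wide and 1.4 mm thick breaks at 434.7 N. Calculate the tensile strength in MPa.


Area = width * thickness = 5.4 * 1.4 = 7.56 mm^2
TS = force / area = 434.7 / 7.56 = 57.5 MPa

57.5 MPa


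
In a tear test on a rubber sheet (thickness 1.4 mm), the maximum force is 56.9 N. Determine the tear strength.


Tear strength = force / thickness
= 56.9 / 1.4
= 40.64 N/mm

40.64 N/mm


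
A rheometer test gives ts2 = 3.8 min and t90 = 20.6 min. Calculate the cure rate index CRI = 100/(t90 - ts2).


CRI = 100 / (t90 - ts2)
= 100 / (20.6 - 3.8)
= 100 / 16.8
= 5.95 min^-1

5.95 min^-1


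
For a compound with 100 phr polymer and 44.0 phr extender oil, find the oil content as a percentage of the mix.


Oil % = oil / (100 + oil) * 100
= 44.0 / (100 + 44.0) * 100
= 44.0 / 144.0 * 100
= 30.56%

30.56%


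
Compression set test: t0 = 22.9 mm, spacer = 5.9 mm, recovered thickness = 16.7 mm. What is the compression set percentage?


CS = (t0 - recovered) / (t0 - ts) * 100
= (22.9 - 16.7) / (22.9 - 5.9) * 100
= 6.2 / 17.0 * 100
= 36.5%

36.5%


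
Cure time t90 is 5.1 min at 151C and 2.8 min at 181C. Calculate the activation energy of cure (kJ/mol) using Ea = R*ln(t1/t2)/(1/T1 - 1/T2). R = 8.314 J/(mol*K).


T1 = 424.15 K, T2 = 454.15 K
1/T1 - 1/T2 = 1.5574e-04
ln(t1/t2) = ln(5.1/2.8) = 0.5996
Ea = 8.314 * 0.5996 / 1.5574e-04 = 32009.9119 J/mol
Ea = 32.01 kJ/mol

32.01 kJ/mol


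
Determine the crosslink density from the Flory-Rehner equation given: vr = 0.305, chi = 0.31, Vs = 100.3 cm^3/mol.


ln(1 - vr) = ln(1 - 0.305) = -0.3638
Numerator = -((-0.3638) + 0.305 + 0.31 * 0.305^2) = 0.0300
Denominator = 100.3 * (0.305^(1/3) - 0.305/2) = 52.2193
nu = 0.0300 / 52.2193 = 5.7461e-04 mol/cm^3

5.7461e-04 mol/cm^3


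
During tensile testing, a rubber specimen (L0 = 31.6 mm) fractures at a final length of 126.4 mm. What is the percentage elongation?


Elongation = (Lf - L0) / L0 * 100
= (126.4 - 31.6) / 31.6 * 100
= 94.8 / 31.6 * 100
= 300.0%

300.0%


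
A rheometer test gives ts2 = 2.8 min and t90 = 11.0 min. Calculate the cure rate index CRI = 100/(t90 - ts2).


CRI = 100 / (t90 - ts2)
= 100 / (11.0 - 2.8)
= 100 / 8.2
= 12.2 min^-1

12.2 min^-1


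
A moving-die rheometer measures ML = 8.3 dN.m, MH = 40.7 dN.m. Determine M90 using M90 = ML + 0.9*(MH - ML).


M90 = ML + 0.9 * (MH - ML)
M90 = 8.3 + 0.9 * (40.7 - 8.3)
M90 = 8.3 + 0.9 * 32.4
M90 = 37.46 dN.m

37.46 dN.m


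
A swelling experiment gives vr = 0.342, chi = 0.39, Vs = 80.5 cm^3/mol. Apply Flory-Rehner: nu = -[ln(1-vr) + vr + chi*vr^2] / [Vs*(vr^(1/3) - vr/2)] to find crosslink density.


ln(1 - vr) = ln(1 - 0.342) = -0.4186
Numerator = -((-0.4186) + 0.342 + 0.39 * 0.342^2) = 0.0309
Denominator = 80.5 * (0.342^(1/3) - 0.342/2) = 42.5297
nu = 0.0309 / 42.5297 = 7.2736e-04 mol/cm^3

7.2736e-04 mol/cm^3


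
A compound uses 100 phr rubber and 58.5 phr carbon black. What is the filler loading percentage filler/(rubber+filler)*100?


Filler % = filler / (rubber + filler) * 100
= 58.5 / (100 + 58.5) * 100
= 58.5 / 158.5 * 100
= 36.91%

36.91%


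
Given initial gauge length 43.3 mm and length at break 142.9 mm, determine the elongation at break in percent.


Elongation = (Lf - L0) / L0 * 100
= (142.9 - 43.3) / 43.3 * 100
= 99.6 / 43.3 * 100
= 230.0%

230.0%


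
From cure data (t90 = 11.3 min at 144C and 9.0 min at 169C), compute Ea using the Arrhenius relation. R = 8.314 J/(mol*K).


T1 = 417.15 K, T2 = 442.15 K
1/T1 - 1/T2 = 1.3554e-04
ln(t1/t2) = ln(11.3/9.0) = 0.2276
Ea = 8.314 * 0.2276 / 1.3554e-04 = 13959.2617 J/mol
Ea = 13.96 kJ/mol

13.96 kJ/mol


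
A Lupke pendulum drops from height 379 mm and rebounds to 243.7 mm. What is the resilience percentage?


Resilience = h_rebound / h_drop * 100
= 243.7 / 379 * 100
= 64.3%

64.3%


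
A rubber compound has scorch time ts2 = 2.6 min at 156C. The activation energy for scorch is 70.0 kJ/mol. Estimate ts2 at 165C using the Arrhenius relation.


Convert temperatures: T1 = 156 + 273.15 = 429.15 K, T2 = 165 + 273.15 = 438.15 K
ts2_new = 2.6 * exp(70000 / 8.314 * (1/438.15 - 1/429.15))
1/T2 - 1/T1 = -4.7864e-05
ts2_new = 1.74 min

1.74 min


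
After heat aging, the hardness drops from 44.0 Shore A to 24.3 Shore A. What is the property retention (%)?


Retention = aged / original * 100
= 24.3 / 44.0 * 100
= 55.2%

55.2%


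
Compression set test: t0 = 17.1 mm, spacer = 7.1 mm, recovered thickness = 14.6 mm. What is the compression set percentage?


CS = (t0 - recovered) / (t0 - ts) * 100
= (17.1 - 14.6) / (17.1 - 7.1) * 100
= 2.5 / 10.0 * 100
= 25.0%

25.0%


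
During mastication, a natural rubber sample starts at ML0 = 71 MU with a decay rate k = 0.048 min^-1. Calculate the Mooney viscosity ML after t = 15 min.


ML = ML0 * exp(-k * t)
ML = 71 * exp(-0.048 * 15)
ML = 71 * 0.4868
ML = 34.56 MU

34.56 MU


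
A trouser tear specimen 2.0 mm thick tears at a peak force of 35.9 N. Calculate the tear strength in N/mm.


Tear strength = force / thickness
= 35.9 / 2.0
= 17.95 N/mm

17.95 N/mm


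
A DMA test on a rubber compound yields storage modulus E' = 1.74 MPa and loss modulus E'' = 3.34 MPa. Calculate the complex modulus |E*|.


|E*| = sqrt(E'^2 + E''^2)
= sqrt(1.74^2 + 3.34^2)
= sqrt(3.0276 + 11.1556)
= 3.766 MPa

3.766 MPa


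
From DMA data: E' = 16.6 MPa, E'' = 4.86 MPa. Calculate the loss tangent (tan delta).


tan delta = E'' / E'
= 4.86 / 16.6
= 0.2928

tan delta = 0.2928


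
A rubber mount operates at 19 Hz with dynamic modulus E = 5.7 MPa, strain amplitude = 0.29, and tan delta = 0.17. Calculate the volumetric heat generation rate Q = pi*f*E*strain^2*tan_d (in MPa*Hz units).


Q = pi * f * E * strain^2 * tan_d
= pi * 19 * 5.7 * 0.29^2 * 0.17
= pi * 19 * 5.7 * 0.0841 * 0.17
= 4.8643

Q = 4.8643


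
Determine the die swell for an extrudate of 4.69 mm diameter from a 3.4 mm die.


Die swell ratio = D_extrudate / D_die
= 4.69 / 3.4
= 1.379

Die swell = 1.379


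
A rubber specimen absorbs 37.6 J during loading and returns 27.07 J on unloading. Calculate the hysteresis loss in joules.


Hysteresis loss = loading - unloading
= 37.6 - 27.07
= 10.53 J

10.53 J


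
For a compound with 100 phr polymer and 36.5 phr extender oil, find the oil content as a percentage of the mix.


Oil % = oil / (100 + oil) * 100
= 36.5 / (100 + 36.5) * 100
= 36.5 / 136.5 * 100
= 26.74%

26.74%


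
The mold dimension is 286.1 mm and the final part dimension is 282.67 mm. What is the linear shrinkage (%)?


Shrinkage = (mold - part) / mold * 100
= (286.1 - 282.67) / 286.1 * 100
= 3.43 / 286.1 * 100
= 1.2%

1.2%


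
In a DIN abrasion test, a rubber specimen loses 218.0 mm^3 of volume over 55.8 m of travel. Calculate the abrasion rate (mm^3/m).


Rate = volume_loss / distance
= 218.0 / 55.8
= 3.907 mm^3/m

3.907 mm^3/m


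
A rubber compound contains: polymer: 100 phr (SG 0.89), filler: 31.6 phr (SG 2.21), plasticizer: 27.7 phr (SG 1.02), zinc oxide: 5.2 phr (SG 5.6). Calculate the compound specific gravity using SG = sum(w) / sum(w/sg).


Sum of weights = 164.5
Volume contributions:
  polymer: 100/0.89 = 112.3596
  filler: 31.6/2.21 = 14.2986
  plasticizer: 27.7/1.02 = 27.1569
  zinc oxide: 5.2/5.6 = 0.9286
Sum of volumes = 154.7436
SG = 164.5 / 154.7436 = 1.063

SG = 1.063


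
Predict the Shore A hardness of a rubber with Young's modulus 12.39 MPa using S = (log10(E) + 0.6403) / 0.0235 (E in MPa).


log10(E) = 0.0235*S - 0.6403  =>  S = (log10(E) + 0.6403) / 0.0235
log10(12.39) = 1.093071
S = (1.093071 + 0.6403) / 0.0235 = 1.733371 / 0.0235
S = 73.8

Shore A = 73.8


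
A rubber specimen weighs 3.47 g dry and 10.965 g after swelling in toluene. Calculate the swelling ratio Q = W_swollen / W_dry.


Q = W_swollen / W_dry
Q = 10.965 / 3.47
Q = 3.16

Q = 3.16


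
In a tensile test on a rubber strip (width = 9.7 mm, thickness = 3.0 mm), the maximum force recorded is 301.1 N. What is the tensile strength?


Area = width * thickness = 9.7 * 3.0 = 29.1 mm^2
TS = force / area = 301.1 / 29.1 = 10.35 MPa

10.35 MPa


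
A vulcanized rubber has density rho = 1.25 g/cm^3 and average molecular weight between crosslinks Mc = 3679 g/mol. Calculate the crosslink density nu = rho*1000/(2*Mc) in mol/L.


nu = rho * 1000 / (2 * Mc)
nu = 1.25 * 1000 / (2 * 3679)
nu = 1250.0 / 7358
nu = 0.1699 mol/L

0.1699 mol/L


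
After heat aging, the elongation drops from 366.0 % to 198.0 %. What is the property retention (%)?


Retention = aged / original * 100
= 198.0 / 366.0 * 100
= 54.1%

54.1%


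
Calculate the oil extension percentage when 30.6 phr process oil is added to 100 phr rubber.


Oil % = oil / (100 + oil) * 100
= 30.6 / (100 + 30.6) * 100
= 30.6 / 130.6 * 100
= 23.43%

23.43%


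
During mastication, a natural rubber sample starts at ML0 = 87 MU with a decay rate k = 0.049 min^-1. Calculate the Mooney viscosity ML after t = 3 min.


ML = ML0 * exp(-k * t)
ML = 87 * exp(-0.049 * 3)
ML = 87 * 0.8633
ML = 75.11 MU

75.11 MU


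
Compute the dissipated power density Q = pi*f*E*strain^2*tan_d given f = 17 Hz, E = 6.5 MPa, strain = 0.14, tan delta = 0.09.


Q = pi * f * E * strain^2 * tan_d
= pi * 17 * 6.5 * 0.14^2 * 0.09
= pi * 17 * 6.5 * 0.0196 * 0.09
= 0.6124

Q = 0.6124


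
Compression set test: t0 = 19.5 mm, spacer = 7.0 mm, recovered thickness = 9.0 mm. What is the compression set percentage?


CS = (t0 - recovered) / (t0 - ts) * 100
= (19.5 - 9.0) / (19.5 - 7.0) * 100
= 10.5 / 12.5 * 100
= 84.0%

84.0%


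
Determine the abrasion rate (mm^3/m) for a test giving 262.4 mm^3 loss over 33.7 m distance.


Rate = volume_loss / distance
= 262.4 / 33.7
= 7.786 mm^3/m

7.786 mm^3/m


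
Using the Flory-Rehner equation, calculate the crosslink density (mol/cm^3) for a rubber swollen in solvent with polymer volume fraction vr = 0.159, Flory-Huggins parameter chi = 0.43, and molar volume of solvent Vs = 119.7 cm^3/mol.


ln(1 - vr) = ln(1 - 0.159) = -0.1732
Numerator = -((-0.1732) + 0.159 + 0.43 * 0.159^2) = 0.0033
Denominator = 119.7 * (0.159^(1/3) - 0.159/2) = 55.3313
nu = 0.0033 / 55.3313 = 5.9510e-05 mol/cm^3

5.9510e-05 mol/cm^3


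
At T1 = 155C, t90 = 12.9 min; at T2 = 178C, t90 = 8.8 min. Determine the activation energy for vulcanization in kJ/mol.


T1 = 428.15 K, T2 = 451.15 K
1/T1 - 1/T2 = 1.1907e-04
ln(t1/t2) = ln(12.9/8.8) = 0.3825
Ea = 8.314 * 0.3825 / 1.1907e-04 = 26705.6294 J/mol
Ea = 26.71 kJ/mol

26.71 kJ/mol


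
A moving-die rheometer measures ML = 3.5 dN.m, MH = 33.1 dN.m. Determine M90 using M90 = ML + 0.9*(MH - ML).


M90 = ML + 0.9 * (MH - ML)
M90 = 3.5 + 0.9 * (33.1 - 3.5)
M90 = 3.5 + 0.9 * 29.6
M90 = 30.14 dN.m

30.14 dN.m


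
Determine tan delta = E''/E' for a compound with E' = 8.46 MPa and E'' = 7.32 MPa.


tan delta = E'' / E'
= 7.32 / 8.46
= 0.8652

tan delta = 0.8652


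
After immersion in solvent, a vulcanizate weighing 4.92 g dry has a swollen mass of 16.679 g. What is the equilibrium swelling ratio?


Q = W_swollen / W_dry
Q = 16.679 / 4.92
Q = 3.39

Q = 3.39


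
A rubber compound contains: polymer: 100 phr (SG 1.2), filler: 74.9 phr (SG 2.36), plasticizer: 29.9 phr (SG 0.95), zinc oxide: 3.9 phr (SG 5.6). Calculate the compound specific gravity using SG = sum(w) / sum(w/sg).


Sum of weights = 208.7
Volume contributions:
  polymer: 100/1.2 = 83.3333
  filler: 74.9/2.36 = 31.7373
  plasticizer: 29.9/0.95 = 31.4737
  zinc oxide: 3.9/5.6 = 0.6964
Sum of volumes = 147.2407
SG = 208.7 / 147.2407 = 1.417

SG = 1.417


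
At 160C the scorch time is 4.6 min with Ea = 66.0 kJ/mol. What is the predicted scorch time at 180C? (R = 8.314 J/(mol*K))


Convert temperatures: T1 = 160 + 273.15 = 433.15 K, T2 = 180 + 273.15 = 453.15 K
ts2_new = 4.6 * exp(66000 / 8.314 * (1/453.15 - 1/433.15))
1/T2 - 1/T1 = -1.0189e-04
ts2_new = 2.05 min

2.05 min


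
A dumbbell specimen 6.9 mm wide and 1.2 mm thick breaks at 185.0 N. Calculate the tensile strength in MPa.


Area = width * thickness = 6.9 * 1.2 = 8.28 mm^2
TS = force / area = 185.0 / 8.28 = 22.34 MPa

22.34 MPa


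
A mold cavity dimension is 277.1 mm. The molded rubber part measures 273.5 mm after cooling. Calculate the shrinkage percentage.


Shrinkage = (mold - part) / mold * 100
= (277.1 - 273.5) / 277.1 * 100
= 3.6 / 277.1 * 100
= 1.3%

1.3%


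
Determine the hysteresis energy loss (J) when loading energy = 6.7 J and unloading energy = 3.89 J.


Hysteresis loss = loading - unloading
= 6.7 - 3.89
= 2.81 J

2.81 J


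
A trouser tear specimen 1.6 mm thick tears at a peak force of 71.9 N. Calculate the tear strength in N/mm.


Tear strength = force / thickness
= 71.9 / 1.6
= 44.94 N/mm

44.94 N/mm


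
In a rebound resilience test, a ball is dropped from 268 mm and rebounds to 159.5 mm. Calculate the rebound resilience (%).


Resilience = h_rebound / h_drop * 100
= 159.5 / 268 * 100
= 59.5%

59.5%


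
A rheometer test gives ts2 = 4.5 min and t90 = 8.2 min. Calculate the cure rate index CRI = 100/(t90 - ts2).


CRI = 100 / (t90 - ts2)
= 100 / (8.2 - 4.5)
= 100 / 3.7
= 27.03 min^-1

27.03 min^-1


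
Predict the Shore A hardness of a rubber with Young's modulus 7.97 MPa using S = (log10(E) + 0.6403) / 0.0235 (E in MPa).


log10(E) = 0.0235*S - 0.6403  =>  S = (log10(E) + 0.6403) / 0.0235
log10(7.97) = 0.901458
S = (0.901458 + 0.6403) / 0.0235 = 1.541758 / 0.0235
S = 65.6

Shore A = 65.6


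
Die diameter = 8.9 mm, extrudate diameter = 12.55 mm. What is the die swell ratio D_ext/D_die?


Die swell ratio = D_extrudate / D_die
= 12.55 / 8.9
= 1.41

Die swell = 1.41


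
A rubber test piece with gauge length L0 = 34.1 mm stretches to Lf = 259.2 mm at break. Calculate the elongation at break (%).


Elongation = (Lf - L0) / L0 * 100
= (259.2 - 34.1) / 34.1 * 100
= 225.1 / 34.1 * 100
= 660.1%

660.1%


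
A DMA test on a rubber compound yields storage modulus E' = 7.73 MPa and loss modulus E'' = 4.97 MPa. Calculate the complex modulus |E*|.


|E*| = sqrt(E'^2 + E''^2)
= sqrt(7.73^2 + 4.97^2)
= sqrt(59.7529 + 24.7009)
= 9.19 MPa

9.19 MPa


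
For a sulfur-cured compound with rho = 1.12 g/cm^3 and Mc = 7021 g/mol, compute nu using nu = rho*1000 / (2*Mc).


nu = rho * 1000 / (2 * Mc)
nu = 1.12 * 1000 / (2 * 7021)
nu = 1120.0 / 14042
nu = 0.0798 mol/L

0.0798 mol/L


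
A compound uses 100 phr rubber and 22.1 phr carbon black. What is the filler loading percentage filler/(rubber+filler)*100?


Filler % = filler / (rubber + filler) * 100
= 22.1 / (100 + 22.1) * 100
= 22.1 / 122.1 * 100
= 18.1%

18.1%


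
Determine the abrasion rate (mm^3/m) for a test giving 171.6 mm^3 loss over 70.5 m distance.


Rate = volume_loss / distance
= 171.6 / 70.5
= 2.434 mm^3/m

2.434 mm^3/m


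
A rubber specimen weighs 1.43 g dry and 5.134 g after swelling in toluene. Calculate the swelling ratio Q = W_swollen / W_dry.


Q = W_swollen / W_dry
Q = 5.134 / 1.43
Q = 3.59

Q = 3.59


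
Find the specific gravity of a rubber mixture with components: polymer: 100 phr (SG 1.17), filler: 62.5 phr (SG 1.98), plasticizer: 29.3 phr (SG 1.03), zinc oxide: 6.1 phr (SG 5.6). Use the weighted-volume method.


Sum of weights = 197.9
Volume contributions:
  polymer: 100/1.17 = 85.4701
  filler: 62.5/1.98 = 31.5657
  plasticizer: 29.3/1.03 = 28.4466
  zinc oxide: 6.1/5.6 = 1.0893
Sum of volumes = 146.5716
SG = 197.9 / 146.5716 = 1.35

SG = 1.35


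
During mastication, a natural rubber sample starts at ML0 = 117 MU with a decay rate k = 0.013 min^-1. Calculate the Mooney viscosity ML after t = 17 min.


ML = ML0 * exp(-k * t)
ML = 117 * exp(-0.013 * 17)
ML = 117 * 0.8017
ML = 93.8 MU

93.8 MU


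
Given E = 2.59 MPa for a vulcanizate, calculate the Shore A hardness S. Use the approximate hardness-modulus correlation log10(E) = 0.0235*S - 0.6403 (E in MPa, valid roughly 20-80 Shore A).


log10(E) = 0.0235*S - 0.6403  =>  S = (log10(E) + 0.6403) / 0.0235
log10(2.59) = 0.413300
S = (0.413300 + 0.6403) / 0.0235 = 1.053600 / 0.0235
S = 44.8

Shore A = 44.8


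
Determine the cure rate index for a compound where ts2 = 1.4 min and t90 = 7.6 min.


CRI = 100 / (t90 - ts2)
= 100 / (7.6 - 1.4)
= 100 / 6.2
= 16.13 min^-1

16.13 min^-1


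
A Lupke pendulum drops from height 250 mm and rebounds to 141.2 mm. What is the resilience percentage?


Resilience = h_rebound / h_drop * 100
= 141.2 / 250 * 100
= 56.5%

56.5%


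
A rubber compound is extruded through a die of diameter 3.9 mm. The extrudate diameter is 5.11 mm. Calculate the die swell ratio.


Die swell ratio = D_extrudate / D_die
= 5.11 / 3.9
= 1.31

Die swell = 1.31


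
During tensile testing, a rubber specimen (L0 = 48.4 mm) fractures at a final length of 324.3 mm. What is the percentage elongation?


Elongation = (Lf - L0) / L0 * 100
= (324.3 - 48.4) / 48.4 * 100
= 275.9 / 48.4 * 100
= 570.0%

570.0%


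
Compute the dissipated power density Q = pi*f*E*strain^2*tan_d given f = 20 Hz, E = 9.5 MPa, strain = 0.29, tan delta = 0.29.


Q = pi * f * E * strain^2 * tan_d
= pi * 20 * 9.5 * 0.29^2 * 0.29
= pi * 20 * 9.5 * 0.0841 * 0.29
= 14.5579

Q = 14.5579


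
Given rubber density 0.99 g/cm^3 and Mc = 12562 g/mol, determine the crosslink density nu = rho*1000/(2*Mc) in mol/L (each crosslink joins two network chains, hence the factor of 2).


nu = rho * 1000 / (2 * Mc)
nu = 0.99 * 1000 / (2 * 12562)
nu = 990.0 / 25124
nu = 0.0394 mol/L

0.0394 mol/L


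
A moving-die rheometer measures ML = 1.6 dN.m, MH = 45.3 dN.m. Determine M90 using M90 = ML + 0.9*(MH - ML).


M90 = ML + 0.9 * (MH - ML)
M90 = 1.6 + 0.9 * (45.3 - 1.6)
M90 = 1.6 + 0.9 * 43.7
M90 = 40.93 dN.m

40.93 dN.m


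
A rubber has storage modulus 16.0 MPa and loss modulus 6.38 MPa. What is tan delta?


tan delta = E'' / E'
= 6.38 / 16.0
= 0.3987

tan delta = 0.3987


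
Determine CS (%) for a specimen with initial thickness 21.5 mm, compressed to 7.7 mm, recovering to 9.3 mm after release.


CS = (t0 - recovered) / (t0 - ts) * 100
= (21.5 - 9.3) / (21.5 - 7.7) * 100
= 12.2 / 13.8 * 100
= 88.4%

88.4%
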